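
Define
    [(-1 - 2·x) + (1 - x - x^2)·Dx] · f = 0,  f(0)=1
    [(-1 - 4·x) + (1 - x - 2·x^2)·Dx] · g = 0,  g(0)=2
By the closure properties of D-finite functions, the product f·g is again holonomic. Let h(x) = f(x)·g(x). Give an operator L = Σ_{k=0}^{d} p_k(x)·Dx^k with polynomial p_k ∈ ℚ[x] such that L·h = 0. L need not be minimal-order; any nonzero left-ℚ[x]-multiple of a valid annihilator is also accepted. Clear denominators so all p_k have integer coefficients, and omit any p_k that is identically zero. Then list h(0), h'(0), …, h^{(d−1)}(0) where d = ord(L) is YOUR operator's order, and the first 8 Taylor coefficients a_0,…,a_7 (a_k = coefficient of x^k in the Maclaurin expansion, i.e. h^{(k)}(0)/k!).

L = (-2 - 4·x + 9·x^2 + 8·x^3) + (1 - 2·x - 2·x^2 + 3·x^3 + 2·x^4)·Dx  (order 1).
h: a_k = 2, 4, 12, 26, 60, 128, 274, 572, …
ICs: h(0) = 2.

f: a_k = 1, 1, 2, 3, 5, 8, 13, 21, …
g: a_k = 2, 2, 6, 10, 22, 42, 86, 170, …
h₀=f·g: eliminate ⇒ L₀, order ≤ 1·1.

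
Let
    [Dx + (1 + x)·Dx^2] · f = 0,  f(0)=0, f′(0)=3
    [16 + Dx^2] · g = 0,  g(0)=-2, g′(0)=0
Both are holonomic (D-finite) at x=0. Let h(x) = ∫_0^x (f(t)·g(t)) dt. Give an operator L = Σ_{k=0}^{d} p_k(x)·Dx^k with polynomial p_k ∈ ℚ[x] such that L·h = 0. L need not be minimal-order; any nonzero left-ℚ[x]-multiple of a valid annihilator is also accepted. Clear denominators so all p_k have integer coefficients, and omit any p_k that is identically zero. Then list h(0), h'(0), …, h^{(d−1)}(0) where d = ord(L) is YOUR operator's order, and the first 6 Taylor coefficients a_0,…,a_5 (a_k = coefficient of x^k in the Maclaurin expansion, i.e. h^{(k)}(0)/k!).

f: a_k = 0, 3, -3/2, 1, -3/4, 3/5, …
g: a_k = -2, 0, 16, 0, -64/3, 0, …
Sym-product of L_f,L_g gives L₀ (≤ ord 4).
∫: right-multiply L₀ by Dx.
L = (15072 + 62976·x + 97024·x^2 + 65536·x^3 + 16384·x^4)·Dx + (1984 + 6080·x + 6144·x^2 + 2048·x^3)·Dx^2 + (1950 + 8000·x + 12192·x^2 + 8192·x^3 + 2048·x^4)·Dx^3 + (124 + 380·x + 384·x^2 + 128·x^3)·Dx^4 + (63 + 254·x + 383·x^2 + 256·x^3 + 64·x^4)·Dx^5  (order 5).
h: a_k = 0, 0, -3, 1, 23/2, -9/2, …
ICs: h(0) = 0, h′(0) = 0, h′′(0) = -6, h′′′(0) = 6, h′′′′(0) = 276.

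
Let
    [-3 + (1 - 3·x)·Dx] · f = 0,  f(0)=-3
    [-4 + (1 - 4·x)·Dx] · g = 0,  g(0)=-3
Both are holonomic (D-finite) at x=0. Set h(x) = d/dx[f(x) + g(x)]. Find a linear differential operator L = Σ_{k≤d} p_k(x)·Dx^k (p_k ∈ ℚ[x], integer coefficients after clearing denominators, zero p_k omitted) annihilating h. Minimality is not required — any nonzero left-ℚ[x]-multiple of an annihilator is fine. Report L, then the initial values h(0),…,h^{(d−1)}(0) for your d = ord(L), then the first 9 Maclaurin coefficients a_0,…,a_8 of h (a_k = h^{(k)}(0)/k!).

L = 72 + (-21 + 72·x)·Dx + (1 - 7·x + 12·x^2)·Dx^2  (order 2).
h: a_k = -21, -150, -819, -4044, -19005, -86850, -389991, -1730328, -7609329, …
ICs: h(0) = -21, h′(0) = -150.

f: a_k = -3, -9, -27, -81, -243, -729, -2187, -6561, -19683, …
g: a_k = -3, -12, -48, -192, -768, -3072, -12288, -49152, -196608, …
L₀ := lclm(L_f,L_g); ord L₀ ≤ 1+1.
h=h₀': d/dx-closure on L₀ ⇒ L.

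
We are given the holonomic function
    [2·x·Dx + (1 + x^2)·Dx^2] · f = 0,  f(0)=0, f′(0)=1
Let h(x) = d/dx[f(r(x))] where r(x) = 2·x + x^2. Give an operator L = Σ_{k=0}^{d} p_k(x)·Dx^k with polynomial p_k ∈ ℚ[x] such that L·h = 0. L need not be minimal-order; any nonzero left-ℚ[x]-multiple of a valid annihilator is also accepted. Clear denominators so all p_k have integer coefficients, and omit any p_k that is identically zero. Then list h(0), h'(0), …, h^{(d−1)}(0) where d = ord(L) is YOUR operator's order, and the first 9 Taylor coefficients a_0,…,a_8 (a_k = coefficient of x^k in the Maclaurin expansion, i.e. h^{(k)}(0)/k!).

f: a_k = 0, 1, 0, -1/3, 0, 1/5, 0, -1/7, 0, …
Change of var in L_f (x↦r) gives L₀.
h₀' ⇒ L via d/dx closure of L₀.
L = (-1 + 8·x + 16·x^2 + 12·x^3 + 3·x^4) + (1 + x + 4·x^2 + 8·x^3 + 5·x^4 + x^5)·Dx  (order 1).
h: a_k = 2, 2, -8, -16, 22, 94, -16, -448, -334, …
ICs: h(0) = 2.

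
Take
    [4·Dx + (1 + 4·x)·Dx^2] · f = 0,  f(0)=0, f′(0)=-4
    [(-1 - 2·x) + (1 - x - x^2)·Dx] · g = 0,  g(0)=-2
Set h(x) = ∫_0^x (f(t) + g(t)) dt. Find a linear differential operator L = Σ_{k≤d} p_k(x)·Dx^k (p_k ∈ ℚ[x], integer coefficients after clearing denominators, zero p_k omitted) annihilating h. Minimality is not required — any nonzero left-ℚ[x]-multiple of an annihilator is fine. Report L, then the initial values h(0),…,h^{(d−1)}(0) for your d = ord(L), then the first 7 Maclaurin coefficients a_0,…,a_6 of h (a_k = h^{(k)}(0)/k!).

L = (-100 - 272·x - 392·x^2 - 144·x^3 - 96·x^4)·Dx^2 + (7 - 96·x - 434·x^2 - 540·x^3 - 304·x^4 - 160·x^5)·Dx^3 + (4 + 25·x + 28·x^2 - 46·x^3 - 73·x^4 - 76·x^5 - 32·x^6)·Dx^4  (order 4).
h: a_k = 0, -2, -3, 4/3, -41/6, 54/5, -184/5, …
ICs: h(0) = 0, h′(0) = -2, h′′(0) = -6, h′′′(0) = 8.

f: a_k = 0, -4, 8, -64/3, 64, -1024/5, 2048/3, …
g: a_k = -2, -2, -4, -6, -10, -16, -26, …
f+g: L₀ = lclm(L_f,L_g), ord ≤ 2+1.
Integrate: L := L₀·Dx.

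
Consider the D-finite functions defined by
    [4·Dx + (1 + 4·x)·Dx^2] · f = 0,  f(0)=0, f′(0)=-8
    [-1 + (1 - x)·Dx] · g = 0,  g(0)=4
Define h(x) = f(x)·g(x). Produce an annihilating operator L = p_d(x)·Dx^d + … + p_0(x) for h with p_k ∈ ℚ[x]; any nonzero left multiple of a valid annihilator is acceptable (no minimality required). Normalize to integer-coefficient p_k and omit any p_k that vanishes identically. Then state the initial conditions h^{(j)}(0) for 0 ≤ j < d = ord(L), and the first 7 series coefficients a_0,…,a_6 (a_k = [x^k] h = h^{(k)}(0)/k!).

f: a_k = 0, -8, 16, -128/3, 128, -2048/5, 4096/3, …
g: a_k = 4, 4, 4, 4, 4, 4, 4, …
L₀ := L_f ⊗_s L_g (sym. prod.), ord ≤ 2.
L = 4 + (-2 + 12·x)·Dx + (-1 - 3·x + 4·x^2)·Dx^2  (order 2).
h: a_k = 0, -32, 32, -416/3, 1120/3, -18976/15, 62944/15, …
ICs: h(0) = 0, h′(0) = -32.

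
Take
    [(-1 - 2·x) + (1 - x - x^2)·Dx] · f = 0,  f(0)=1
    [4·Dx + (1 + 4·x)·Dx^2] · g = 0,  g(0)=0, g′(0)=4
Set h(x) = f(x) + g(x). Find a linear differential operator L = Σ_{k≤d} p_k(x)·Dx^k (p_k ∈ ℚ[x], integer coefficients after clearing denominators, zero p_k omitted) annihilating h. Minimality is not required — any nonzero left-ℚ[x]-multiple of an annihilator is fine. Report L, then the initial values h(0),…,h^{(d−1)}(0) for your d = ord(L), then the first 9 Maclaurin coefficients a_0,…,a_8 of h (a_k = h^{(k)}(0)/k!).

f: a_k = 1, 1, 2, 3, 5, 8, 13, 21, 34, …
g: a_k = 0, 4, -8, 64/3, -64, 1024/5, -2048/3, 16384/7, -8192, …
Weyl lclm of L_f,L_g ⇒ L₀ (ord ≤ 3).
L = (100 + 272·x + 392·x^2 + 144·x^3 + 96·x^4)·Dx + (-7 + 96·x + 434·x^2 + 540·x^3 + 304·x^4 + 160·x^5)·Dx^2 + (-4 - 25·x - 28·x^2 + 46·x^3 + 73·x^4 + 76·x^5 + 32·x^6)·Dx^3  (order 3).
h: a_k = 1, 5, -6, 73/3, -59, 1064/5, -2009/3, 16531/7, -8158, …
ICs: h(0) = 1, h′(0) = 5, h′′(0) = -12.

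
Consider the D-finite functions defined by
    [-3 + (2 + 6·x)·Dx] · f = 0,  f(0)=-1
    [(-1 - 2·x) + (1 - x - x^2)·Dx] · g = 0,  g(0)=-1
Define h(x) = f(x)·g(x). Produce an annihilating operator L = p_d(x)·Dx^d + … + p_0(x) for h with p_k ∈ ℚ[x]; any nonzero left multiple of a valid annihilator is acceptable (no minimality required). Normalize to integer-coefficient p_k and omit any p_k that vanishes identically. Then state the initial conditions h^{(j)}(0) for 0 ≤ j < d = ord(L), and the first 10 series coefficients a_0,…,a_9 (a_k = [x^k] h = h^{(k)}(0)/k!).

f: a_k = -1, -3/2, 9/8, -27/16, 405/128, -1701/256, 15309/1024, -72171/2048, 2814669/32768, -14073345/65536, …
g: a_k = -1, -1, -2, -3, -5, -8, -13, -21, -34, -55, …
Sym-product of L_f,L_g gives L₀ (≤ ord 1).
L = (5 + 7·x + 9·x^2) + (-2 - 4·x + 8·x^2 + 6·x^3)·Dx  (order 1).
h: a_k = 1, 5/2, 19/8, 105/16, 739/128, 4859/256, 10039/1024, 131121/2048, -395485/32768, 17478247/65536, …
ICs: h(0) = 1.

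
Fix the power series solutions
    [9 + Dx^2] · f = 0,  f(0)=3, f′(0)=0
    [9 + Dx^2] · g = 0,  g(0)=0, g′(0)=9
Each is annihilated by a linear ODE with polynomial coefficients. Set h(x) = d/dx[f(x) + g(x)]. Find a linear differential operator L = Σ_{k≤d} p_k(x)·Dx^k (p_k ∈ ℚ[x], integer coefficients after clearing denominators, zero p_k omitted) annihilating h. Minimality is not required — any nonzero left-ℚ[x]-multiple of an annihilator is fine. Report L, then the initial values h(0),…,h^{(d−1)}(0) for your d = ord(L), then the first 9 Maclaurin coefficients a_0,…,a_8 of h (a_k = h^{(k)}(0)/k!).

f: a_k = 3, 0, -27/2, 0, 81/8, 0, -243/80, 0, 2187/4480, …
g: a_k = 0, 9, 0, -27/2, 0, 243/40, 0, -729/560, 0, …
f+g: L₀ = lclm(L_f,L_g), ord ≤ 2+2.
Differentiate: ansatz ord ≤ ord L₀ ⇒ L.
L = 9 + Dx^2  (order 2).
h: a_k = 9, -27, -81/2, 81/2, 243/8, -729/40, -729/80, 2187/560, 6561/4480, …
ICs: h(0) = 9, h′(0) = -27.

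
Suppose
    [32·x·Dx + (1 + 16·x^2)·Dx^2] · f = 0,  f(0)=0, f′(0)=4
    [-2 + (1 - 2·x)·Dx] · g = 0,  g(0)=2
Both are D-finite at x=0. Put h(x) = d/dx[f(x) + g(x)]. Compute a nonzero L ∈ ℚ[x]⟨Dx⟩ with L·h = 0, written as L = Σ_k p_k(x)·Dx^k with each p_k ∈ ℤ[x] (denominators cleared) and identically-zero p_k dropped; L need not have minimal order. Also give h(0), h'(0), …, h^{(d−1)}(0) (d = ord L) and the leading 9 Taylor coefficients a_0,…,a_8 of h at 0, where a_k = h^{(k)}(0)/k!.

f: a_k = 0, 4, 0, -64/3, 0, 1024/5, 0, -16384/7, 0, …
g: a_k = 2, 4, 8, 16, 32, 64, 128, 256, 512, …
Sum ⇒ L₀ = lclm(L_f,L_g) in ℚ(x)⟨Dx⟩.
Differentiate: ansatz ord ≤ ord L₀ ⇒ L.
L = (32 - 256·x - 1536·x^2) + (-14 + 32·x + 160·x^2 - 1536·x^3)·Dx + (1 + 6·x + 96·x^3 - 256·x^4)·Dx^2  (order 2).
h: a_k = 8, 16, -16, 128, 1344, 768, -14592, 4096, 271360, …
ICs: h(0) = 8, h′(0) = 16.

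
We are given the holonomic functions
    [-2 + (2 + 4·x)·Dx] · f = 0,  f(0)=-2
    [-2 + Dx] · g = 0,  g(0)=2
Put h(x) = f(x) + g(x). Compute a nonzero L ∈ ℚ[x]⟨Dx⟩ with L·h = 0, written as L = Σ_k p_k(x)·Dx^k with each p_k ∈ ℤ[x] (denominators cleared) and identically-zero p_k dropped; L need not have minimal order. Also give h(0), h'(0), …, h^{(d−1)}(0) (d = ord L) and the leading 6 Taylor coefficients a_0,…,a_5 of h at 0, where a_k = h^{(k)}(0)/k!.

L = (6 + 8·x) + (-5 - 16·x - 16·x^2)·Dx + (1 + 6·x + 8·x^2)·Dx^2  (order 2).
h: a_k = 0, 2, 5, 5/3, 31/12, -73/60, …
ICs: h(0) = 0, h′(0) = 2.

f: a_k = -2, -2, 1, -1, 5/4, -7/4, …
g: a_k = 2, 4, 4, 8/3, 4/3, 8/15, …
f+g: L₀ = lclm(L_f,L_g), ord ≤ 1+1.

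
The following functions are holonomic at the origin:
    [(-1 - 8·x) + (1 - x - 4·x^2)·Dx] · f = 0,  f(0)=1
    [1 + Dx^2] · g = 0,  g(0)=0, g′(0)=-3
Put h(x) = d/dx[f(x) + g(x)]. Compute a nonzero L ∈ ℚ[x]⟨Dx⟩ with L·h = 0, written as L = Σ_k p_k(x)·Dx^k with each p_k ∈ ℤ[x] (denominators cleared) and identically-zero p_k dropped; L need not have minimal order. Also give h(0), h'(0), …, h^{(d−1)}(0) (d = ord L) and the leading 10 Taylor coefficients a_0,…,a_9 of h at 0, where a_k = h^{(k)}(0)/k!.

f: a_k = 1, 1, 5, 9, 29, 65, 181, 441, 1165, 2929, …
g: a_k = 0, -3, 0, 1/2, 0, -1/40, 0, 1/1680, 0, -1/120960, …
L₀ := lclm(L_f,L_g); ord L₀ ≤ 1+2.
Derive L from L₀ (diff closure).
L = (706 + 4324·x + 19178·x^2 + 15080·x^3 + 30400·x^4 + 1152·x^5 + 1536·x^6) + (-55 - 431·x + 153·x^2 + 1009·x^3 + 3620·x^4 + 5904·x^5 + 448·x^6 + 512·x^7)·Dx + (706 + 4324·x + 19178·x^2 + 15080·x^3 + 30400·x^4 + 1152·x^5 + 1536·x^6)·Dx^2 + (-55 - 431·x + 153·x^2 + 1009·x^3 + 3620·x^4 + 5904·x^5 + 448·x^6 + 512·x^7)·Dx^3  (order 3).
h: a_k = -2, 10, 57/2, 116, 2599/8, 1086, 740881/240, 9320, 354291839/13440, 75890, …
ICs: h(0) = -2, h′(0) = 10, h′′(0) = 57.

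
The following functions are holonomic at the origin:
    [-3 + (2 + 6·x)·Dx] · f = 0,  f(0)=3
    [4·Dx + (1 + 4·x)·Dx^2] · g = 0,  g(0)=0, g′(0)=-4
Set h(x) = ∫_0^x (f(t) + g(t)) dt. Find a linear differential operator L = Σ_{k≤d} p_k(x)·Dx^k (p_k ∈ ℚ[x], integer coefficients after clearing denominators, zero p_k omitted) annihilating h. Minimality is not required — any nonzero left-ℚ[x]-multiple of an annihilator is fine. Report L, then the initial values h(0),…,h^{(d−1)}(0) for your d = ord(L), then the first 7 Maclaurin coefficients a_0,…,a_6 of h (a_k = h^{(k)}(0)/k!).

f: a_k = 3, 9/2, -27/8, 81/16, -1215/128, 5103/256, -45927/1024, …
g: a_k = 0, -4, 8, -64/3, 64, -1024/5, 2048/3, …
L₀ := lclm(L_f,L_g); ord L₀ ≤ 1+2.
Integrate: L := L₀·Dx.
L = (84 + 144·x)·Dx^2 + (101 + 552·x + 720·x^2)·Dx^3 + (10 + 94·x + 288·x^2 + 288·x^3)·Dx^4  (order 4).
h: a_k = 0, 3, 1/4, 37/24, -781/192, 6977/640, -236629/7680, …
ICs: h(0) = 0, h′(0) = 3, h′′(0) = 1/2, h′′′(0) = 37/4.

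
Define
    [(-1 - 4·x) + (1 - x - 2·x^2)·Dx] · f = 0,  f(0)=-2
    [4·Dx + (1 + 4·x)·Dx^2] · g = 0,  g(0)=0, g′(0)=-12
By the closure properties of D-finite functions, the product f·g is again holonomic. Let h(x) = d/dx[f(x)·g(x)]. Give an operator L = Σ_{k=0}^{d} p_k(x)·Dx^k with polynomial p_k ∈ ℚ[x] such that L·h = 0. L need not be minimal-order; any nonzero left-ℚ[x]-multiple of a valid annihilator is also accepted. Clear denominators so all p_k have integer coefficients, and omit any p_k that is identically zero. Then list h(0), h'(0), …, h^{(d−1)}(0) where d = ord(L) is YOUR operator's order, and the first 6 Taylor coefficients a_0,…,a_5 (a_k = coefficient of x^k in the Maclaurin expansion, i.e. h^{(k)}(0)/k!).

L = (36 + 144·x + 288·x^2) + (-1 + 24·x + 168·x^2 + 224·x^3)·Dx + (-1 - 7·x - 6·x^2 + 32·x^3 + 32·x^4)·Dx^2  (order 2).
h: a_k = 24, -48, 456, -1120, 6264, -102096/5, …
ICs: h(0) = 24, h′(0) = -48.

f: a_k = -2, -2, -6, -10, -22, -42, …
g: a_k = 0, -12, 24, -64, 192, -3072/5, …
h₀=f·g: eliminate ⇒ L₀, order ≤ 1·2.
Derive L from L₀ (diff closure).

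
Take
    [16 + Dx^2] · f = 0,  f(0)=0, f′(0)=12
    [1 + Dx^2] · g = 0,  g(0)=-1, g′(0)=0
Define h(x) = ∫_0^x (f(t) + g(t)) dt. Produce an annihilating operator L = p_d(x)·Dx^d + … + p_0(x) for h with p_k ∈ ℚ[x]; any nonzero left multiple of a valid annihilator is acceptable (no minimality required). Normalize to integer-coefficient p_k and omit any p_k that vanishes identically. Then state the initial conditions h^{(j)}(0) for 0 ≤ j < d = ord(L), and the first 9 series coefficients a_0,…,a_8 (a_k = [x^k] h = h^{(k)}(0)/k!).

f: a_k = 0, 12, 0, -32, 0, 128/5, 0, -1024/105, 0, …
g: a_k = -1, 0, 1/2, 0, -1/24, 0, 1/720, 0, -1/40320, …
L₀ := lclm(L_f,L_g); ord L₀ ≤ 2+2.
h=∫₀ˣh₀: take L = L₀·Dx.
L = 16·Dx + 17·Dx^3 + Dx^5  (order 5).
h: a_k = 0, -1, 6, 1/6, -8, -1/120, 64/15, 1/5040, -128/105, …
ICs: h(0) = 0, h′(0) = -1, h′′(0) = 12, h′′′(0) = 1, h′′′′(0) = -192.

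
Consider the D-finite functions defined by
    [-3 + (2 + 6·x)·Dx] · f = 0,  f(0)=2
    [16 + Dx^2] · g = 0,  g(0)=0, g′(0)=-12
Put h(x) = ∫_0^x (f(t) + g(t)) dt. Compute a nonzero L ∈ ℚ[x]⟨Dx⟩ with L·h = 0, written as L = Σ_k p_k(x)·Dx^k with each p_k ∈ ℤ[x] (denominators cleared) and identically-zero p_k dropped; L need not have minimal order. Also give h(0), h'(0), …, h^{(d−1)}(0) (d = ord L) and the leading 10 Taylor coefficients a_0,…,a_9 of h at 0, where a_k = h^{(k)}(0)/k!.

f: a_k = 2, 3, -9/4, 27/8, -405/64, 1701/128, -15309/512, 72171/1024, -2814669/16384, 14073345/32768, …
g: a_k = 0, -12, 0, 32, 0, -128/5, 0, 1024/105, 0, -2048/945, …
L₀ := lclm(L_f,L_g); ord L₀ ≤ 1+2.
h=∫h₀ ⇒ L = L₀·Dx.
L = (-4368 - 18432·x - 27648·x^2)·Dx + (1760 + 17568·x + 55296·x^2 + 55296·x^3)·Dx^2 + (-273 - 1152·x - 1728·x^2)·Dx^3 + (110 + 1098·x + 3456·x^2 + 3456·x^3)·Dx^4  (order 4).
h: a_k = 0, 2, -9/2, -3/4, 283/32, -81/64, -7879/3840, -2187/512, 8626531/860160, -312741/16384, …
ICs: h(0) = 0, h′(0) = 2, h′′(0) = -9, h′′′(0) = -9/2.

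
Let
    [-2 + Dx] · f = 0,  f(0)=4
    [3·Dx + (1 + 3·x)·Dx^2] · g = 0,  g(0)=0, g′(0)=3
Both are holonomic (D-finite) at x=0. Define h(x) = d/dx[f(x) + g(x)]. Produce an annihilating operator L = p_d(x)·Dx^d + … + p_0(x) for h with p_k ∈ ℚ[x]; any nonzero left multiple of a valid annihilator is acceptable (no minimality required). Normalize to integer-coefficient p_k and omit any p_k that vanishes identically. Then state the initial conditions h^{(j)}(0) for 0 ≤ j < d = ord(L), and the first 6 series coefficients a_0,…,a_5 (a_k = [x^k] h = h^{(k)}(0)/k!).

L = (-48 - 36·x) + (14 - 24·x - 36·x^2)·Dx + (5 + 21·x + 18·x^2)·Dx^2  (order 2).
h: a_k = 11, 7, 43, -211/3, 745/3, -10903/15, …
ICs: h(0) = 11, h′(0) = 7.

f: a_k = 4, 8, 8, 16/3, 8/3, 16/15, …
g: a_k = 0, 3, -9/2, 9, -81/4, 243/5, …
h₀=f+g: left-lcm gives L₀, ord ≤ 3.
Derive L from L₀ (diff closure).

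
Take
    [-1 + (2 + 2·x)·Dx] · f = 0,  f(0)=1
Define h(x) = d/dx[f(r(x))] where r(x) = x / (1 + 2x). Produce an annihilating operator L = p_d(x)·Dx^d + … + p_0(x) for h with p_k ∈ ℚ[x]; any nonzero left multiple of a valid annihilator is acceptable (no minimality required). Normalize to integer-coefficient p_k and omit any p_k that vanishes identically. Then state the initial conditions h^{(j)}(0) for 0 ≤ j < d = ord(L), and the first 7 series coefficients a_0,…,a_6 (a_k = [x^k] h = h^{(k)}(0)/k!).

f: a_k = 1, 1/2, -1/8, 1/16, -5/128, 7/256, -21/1024, …
f∘r: x↦r, Dx↦Dx/r' in L_f ⇒ L₀.
h₀' ⇒ L via d/dx closure of L₀.
L = (-9 - 24·x) + (-2 - 10·x - 12·x^2)·Dx  (order 1).
h: a_k = 1/2, -9/4, 123/16, -757/32, 17715/256, -100935/512, 1134735/2048, …
ICs: h(0) = 1/2.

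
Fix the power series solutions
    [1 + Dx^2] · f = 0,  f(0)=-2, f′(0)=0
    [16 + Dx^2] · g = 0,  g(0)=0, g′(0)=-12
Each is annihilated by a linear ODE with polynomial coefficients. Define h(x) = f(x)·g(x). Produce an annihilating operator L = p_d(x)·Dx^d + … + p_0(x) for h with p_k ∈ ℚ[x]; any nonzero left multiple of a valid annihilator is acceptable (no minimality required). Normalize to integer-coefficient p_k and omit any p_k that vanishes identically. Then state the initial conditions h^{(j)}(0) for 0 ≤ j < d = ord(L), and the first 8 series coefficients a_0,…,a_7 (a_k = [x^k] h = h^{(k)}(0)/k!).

f: a_k = -2, 0, 1, 0, -1/12, 0, 1/360, 0, …
g: a_k = 0, -12, 0, 32, 0, -128/5, 0, 1024/105, …
L₀ := L_f ⊗_s L_g (sym. prod.), ord ≤ 4.
L = 225 + 34·Dx^2 + Dx^4  (order 4).
h: a_k = 0, 24, 0, -76, 0, 421/5, 0, -10039/210, …
ICs: h(0) = 0, h′(0) = 24, h′′(0) = 0, h′′′(0) = -456.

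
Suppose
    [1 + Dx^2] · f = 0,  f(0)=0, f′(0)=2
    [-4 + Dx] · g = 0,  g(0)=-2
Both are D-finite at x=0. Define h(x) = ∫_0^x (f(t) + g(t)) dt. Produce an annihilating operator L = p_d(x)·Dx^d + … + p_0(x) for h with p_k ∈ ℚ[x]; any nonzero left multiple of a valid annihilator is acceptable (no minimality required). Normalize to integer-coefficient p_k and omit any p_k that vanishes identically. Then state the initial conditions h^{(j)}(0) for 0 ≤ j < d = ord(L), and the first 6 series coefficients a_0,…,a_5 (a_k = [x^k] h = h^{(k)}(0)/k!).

L = -4·Dx + Dx^2 - 4·Dx^3 + Dx^4  (order 4).
h: a_k = 0, -2, -3, -16/3, -65/12, -64/15, …
ICs: h(0) = 0, h′(0) = -2, h′′(0) = -6, h′′′(0) = -32.

f: a_k = 0, 2, 0, -1/3, 0, 1/60, …
g: a_k = -2, -8, -16, -64/3, -64/3, -256/15, …
f+g: L₀ = lclm(L_f,L_g), ord ≤ 2+1.
∫: right-multiply L₀ by Dx.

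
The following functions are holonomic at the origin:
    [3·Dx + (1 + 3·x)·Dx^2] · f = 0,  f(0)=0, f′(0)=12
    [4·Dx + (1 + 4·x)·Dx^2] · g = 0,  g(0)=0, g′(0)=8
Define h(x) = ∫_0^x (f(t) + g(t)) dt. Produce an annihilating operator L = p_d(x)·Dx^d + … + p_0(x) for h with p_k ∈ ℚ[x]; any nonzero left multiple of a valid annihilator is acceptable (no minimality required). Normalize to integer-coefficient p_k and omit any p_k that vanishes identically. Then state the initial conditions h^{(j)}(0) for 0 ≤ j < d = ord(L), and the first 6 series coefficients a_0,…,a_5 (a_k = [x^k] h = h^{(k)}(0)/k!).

f: a_k = 0, 12, -18, 36, -81, 972/5, …
g: a_k = 0, 8, -16, 128/3, -128, 2048/5, …
L₀ := lclm(L_f,L_g); ord L₀ ≤ 2+2.
h=∫₀ˣh₀: take L = L₀·Dx.
L = 24·Dx^2 + (14 + 48·x)·Dx^3 + (1 + 7·x + 12·x^2)·Dx^4  (order 4).
h: a_k = 0, 0, 10, -34/3, 59/3, -209/5, …
ICs: h(0) = 0, h′(0) = 0, h′′(0) = 20, h′′′(0) = -68.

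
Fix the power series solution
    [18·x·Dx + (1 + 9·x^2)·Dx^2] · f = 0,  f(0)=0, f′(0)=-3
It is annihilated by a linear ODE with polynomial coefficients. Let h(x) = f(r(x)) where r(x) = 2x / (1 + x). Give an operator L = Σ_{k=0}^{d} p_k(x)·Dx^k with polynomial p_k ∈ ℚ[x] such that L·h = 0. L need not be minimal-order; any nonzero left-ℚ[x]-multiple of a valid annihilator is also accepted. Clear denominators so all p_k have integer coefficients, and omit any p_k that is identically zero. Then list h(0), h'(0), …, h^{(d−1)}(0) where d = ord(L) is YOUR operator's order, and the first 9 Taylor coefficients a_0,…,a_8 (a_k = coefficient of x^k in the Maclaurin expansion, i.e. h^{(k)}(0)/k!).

f: a_k = 0, -3, 0, 9, 0, -243/5, 0, 2187/7, 0, …
L₀ from L_f via x↦r, Dx↦r'^{-1}Dx.
L = (2 + 74·x)·Dx + (1 + 2·x + 37·x^2)·Dx^2  (order 2).
h: a_k = 0, -6, 6, 66, -210, -5646/5, 7062, 124158/7, -227010, …
ICs: h(0) = 0, h′(0) = -6.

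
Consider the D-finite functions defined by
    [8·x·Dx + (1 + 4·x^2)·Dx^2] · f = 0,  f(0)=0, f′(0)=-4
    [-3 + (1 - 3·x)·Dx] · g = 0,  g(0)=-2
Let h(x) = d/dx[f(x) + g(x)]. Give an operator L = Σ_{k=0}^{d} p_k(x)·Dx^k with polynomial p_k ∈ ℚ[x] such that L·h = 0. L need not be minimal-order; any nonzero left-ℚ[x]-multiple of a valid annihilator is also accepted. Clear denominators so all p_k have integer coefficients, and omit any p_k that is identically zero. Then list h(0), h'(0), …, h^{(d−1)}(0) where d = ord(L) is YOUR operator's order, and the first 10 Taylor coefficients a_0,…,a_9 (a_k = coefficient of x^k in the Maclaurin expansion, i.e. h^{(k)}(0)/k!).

L = (24 - 288·x - 288·x^2) + (-31 + 24·x - 204·x^2 - 288·x^3)·Dx + (3 - 5·x - 20·x^3 - 48·x^4)·Dx^2  (order 2).
h: a_k = -10, -36, -146, -648, -2494, -8748, -30362, -104976, -355318, -1180980, …
ICs: h(0) = -10, h′(0) = -36.

f: a_k = 0, -4, 0, 16/3, 0, -64/5, 0, 256/7, 0, -1024/9, …
g: a_k = -2, -6, -18, -54, -162, -486, -1458, -4374, -13122, -39366, …
f+g: L₀ = lclm(L_f,L_g), ord ≤ 2+1.
h=h₀': d/dx-closure on L₀ ⇒ L.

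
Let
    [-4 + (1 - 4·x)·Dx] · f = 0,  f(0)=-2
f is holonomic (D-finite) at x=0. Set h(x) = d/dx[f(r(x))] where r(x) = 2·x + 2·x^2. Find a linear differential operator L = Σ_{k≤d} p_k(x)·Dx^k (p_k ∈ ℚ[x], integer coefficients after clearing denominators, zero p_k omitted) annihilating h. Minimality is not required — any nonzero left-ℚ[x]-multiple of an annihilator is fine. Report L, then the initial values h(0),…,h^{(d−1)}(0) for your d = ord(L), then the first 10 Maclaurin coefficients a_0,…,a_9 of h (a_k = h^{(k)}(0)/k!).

f: a_k = -2, -8, -32, -128, -512, -2048, -8192, -32768, -131072, -524288, …
L₀ from L_f via x↦r, Dx↦r'^{-1}Dx.
Derive L from L₀ (diff closure).
L = (18 + 48·x + 48·x^2) + (-1 + 6·x + 24·x^2 + 16·x^3)·Dx  (order 1).
h: a_k = -16, -288, -3840, -45568, -506880, -5412864, -56197120, -571539456, -5721882624, -56576573440, …
ICs: h(0) = -16.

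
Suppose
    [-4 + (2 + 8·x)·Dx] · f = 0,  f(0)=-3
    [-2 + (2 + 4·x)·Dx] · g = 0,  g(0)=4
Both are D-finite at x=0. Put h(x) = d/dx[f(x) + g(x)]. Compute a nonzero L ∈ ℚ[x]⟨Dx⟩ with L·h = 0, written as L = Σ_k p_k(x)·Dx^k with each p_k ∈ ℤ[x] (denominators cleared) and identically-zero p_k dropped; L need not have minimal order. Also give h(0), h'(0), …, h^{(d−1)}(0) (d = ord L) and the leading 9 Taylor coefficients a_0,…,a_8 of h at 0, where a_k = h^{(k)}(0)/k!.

L = -6 + (-9 - 24·x)·Dx + (-1 - 6·x - 8·x^2)·Dx^2  (order 2).
h: a_k = -2, 8, -30, 110, -805/2, 2961/2, -21945/4, 81939/4, -2464605/32, …
ICs: h(0) = -2, h′(0) = 8.

f: a_k = -3, -6, 6, -12, 30, -84, 252, -792, 2574, …
g: a_k = 4, 4, -2, 2, -5/2, 7/2, -21/4, 33/4, -429/32, …
Sum ⇒ L₀ = lclm(L_f,L_g) in ℚ(x)⟨Dx⟩.
Derive L from L₀ (diff closure).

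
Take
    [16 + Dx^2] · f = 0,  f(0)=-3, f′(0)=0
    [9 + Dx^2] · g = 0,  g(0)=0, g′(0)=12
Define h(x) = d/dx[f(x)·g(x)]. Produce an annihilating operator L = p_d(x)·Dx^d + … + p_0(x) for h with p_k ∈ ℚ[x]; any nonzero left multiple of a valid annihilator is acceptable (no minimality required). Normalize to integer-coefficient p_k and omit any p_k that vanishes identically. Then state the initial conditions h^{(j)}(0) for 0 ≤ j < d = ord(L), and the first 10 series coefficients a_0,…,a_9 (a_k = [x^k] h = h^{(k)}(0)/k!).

f: a_k = -3, 0, 24, 0, -32, 0, 256/15, 0, -512/105, 0, …
g: a_k = 0, 12, 0, -18, 0, 81/10, 0, -243/140, 0, 243/1120, …
L₀ := L_f ⊗_s L_g (sym. prod.), ord ≤ 4.
h₀' ⇒ L via d/dx closure of L₀.
L = 49 + 50·Dx^2 + Dx^4  (order 4).
h: a_k = -36, 0, 1026, 0, -8403/2, 0, 137257/20, 0, -6725601/1120, 0, …
ICs: h(0) = -36, h′(0) = 0, h′′(0) = 2052, h′′′(0) = 0.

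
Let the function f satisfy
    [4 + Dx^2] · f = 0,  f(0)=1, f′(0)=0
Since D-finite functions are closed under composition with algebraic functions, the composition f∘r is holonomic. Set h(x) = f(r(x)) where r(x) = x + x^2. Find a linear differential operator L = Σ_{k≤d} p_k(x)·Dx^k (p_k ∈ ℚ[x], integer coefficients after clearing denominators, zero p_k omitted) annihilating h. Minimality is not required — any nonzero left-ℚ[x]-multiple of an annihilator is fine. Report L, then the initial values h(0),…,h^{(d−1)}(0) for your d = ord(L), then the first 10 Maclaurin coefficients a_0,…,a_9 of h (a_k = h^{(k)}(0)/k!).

L = (4 + 24·x + 48·x^2 + 32·x^3) - 2·Dx + (1 + 2·x)·Dx^2  (order 2).
h: a_k = 1, 0, -2, -4, -4/3, 8/3, 176/45, 32/15, -208/315, -544/315, …
ICs: h(0) = 1, h′(0) = 0.

f: a_k = 1, 0, -2, 0, 2/3, 0, -4/45, 0, 2/315, 0, …
Change of var in L_f (x↦r) gives L₀.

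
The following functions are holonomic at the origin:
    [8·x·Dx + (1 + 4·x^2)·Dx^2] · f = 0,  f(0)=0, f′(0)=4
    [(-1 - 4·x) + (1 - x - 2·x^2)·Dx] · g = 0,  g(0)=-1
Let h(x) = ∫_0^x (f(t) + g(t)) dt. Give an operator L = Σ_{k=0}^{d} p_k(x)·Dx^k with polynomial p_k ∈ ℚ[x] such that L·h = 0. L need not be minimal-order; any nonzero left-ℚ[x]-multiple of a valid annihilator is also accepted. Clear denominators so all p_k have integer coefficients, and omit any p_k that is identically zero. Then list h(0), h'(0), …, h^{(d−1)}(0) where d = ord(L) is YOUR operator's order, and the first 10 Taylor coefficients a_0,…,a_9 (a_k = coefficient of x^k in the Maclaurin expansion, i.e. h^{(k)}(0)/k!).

L = (24 - 96·x - 864·x^2 - 1536·x^3 - 3264·x^4 - 768·x^6)·Dx^2 + (-19 - 80·x - 100·x^2 - 544·x^3 - 1424·x^4 - 2368·x^5 - 192·x^6 - 768·x^7)·Dx^3 + (3 + 7·x + 32·x^2 - 28·x^3 + 24·x^4 - 240·x^5 - 256·x^6 - 64·x^7 - 128·x^8)·Dx^4  (order 4).
h: a_k = 0, -1, 3/2, -1, -31/12, -11/5, -41/30, -43/7, -851/56, -19, …
ICs: h(0) = 0, h′(0) = -1, h′′(0) = 3, h′′′(0) = -6.

f: a_k = 0, 4, 0, -16/3, 0, 64/5, 0, -256/7, 0, 1024/9, …
g: a_k = -1, -1, -3, -5, -11, -21, -43, -85, -171, -341, …
h₀=f+g: left-lcm gives L₀, ord ≤ 3.
Integrate: L := L₀·Dx.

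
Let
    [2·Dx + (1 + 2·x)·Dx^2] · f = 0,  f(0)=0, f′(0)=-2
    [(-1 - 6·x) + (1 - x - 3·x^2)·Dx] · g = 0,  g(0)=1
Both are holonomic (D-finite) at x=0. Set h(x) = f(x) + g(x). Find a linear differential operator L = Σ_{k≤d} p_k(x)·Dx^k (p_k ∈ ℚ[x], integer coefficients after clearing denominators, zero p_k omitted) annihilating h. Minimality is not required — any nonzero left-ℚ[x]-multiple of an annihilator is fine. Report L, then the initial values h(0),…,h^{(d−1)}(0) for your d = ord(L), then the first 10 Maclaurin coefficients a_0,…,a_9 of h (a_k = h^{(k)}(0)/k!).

f: a_k = 0, -2, 2, -8/3, 4, -32/5, 32/3, -128/7, 32, -512/9, …
g: a_k = 1, 1, 4, 7, 19, 40, 97, 217, 508, 1159, …
f+g: L₀ = lclm(L_f,L_g), ord ≤ 2+1.
L = (-74 - 412·x - 948·x^2 - 864·x^3 - 648·x^4)·Dx + (-17 - 212·x - 890·x^2 - 1644·x^3 - 1764·x^4 - 1080·x^5)·Dx^2 + (5 + 27·x + 33·x^2 - 68·x^3 - 276·x^4 - 396·x^5 - 216·x^6)·Dx^3  (order 3).
h: a_k = 1, -1, 6, 13/3, 23, 168/5, 323/3, 1391/7, 540, 9919/9, …
ICs: h(0) = 1, h′(0) = -1, h′′(0) = 12.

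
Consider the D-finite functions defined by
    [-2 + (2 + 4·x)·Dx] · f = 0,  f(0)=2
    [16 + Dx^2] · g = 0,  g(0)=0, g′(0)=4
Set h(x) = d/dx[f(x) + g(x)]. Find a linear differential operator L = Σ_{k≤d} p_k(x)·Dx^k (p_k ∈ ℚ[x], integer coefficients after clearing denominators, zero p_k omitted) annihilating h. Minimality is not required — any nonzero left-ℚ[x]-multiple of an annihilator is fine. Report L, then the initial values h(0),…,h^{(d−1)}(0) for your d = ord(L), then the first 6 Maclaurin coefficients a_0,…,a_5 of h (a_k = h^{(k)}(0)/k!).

L = (-496 - 1024·x - 1024·x^2) + (-304 - 1632·x - 3072·x^2 - 2048·x^3)·Dx + (-31 - 64·x - 64·x^2)·Dx^2 + (-19 - 102·x - 192·x^2 - 128·x^3)·Dx^3  (order 3).
h: a_k = 6, -2, -29, -5, 617/12, -63/4, …
ICs: h(0) = 6, h′(0) = -2, h′′(0) = -58.

f: a_k = 2, 2, -1, 1, -5/4, 7/4, …
g: a_k = 0, 4, 0, -32/3, 0, 128/15, …
Sum ⇒ L₀ = lclm(L_f,L_g) in ℚ(x)⟨Dx⟩.
h=h₀': d/dx-closure on L₀ ⇒ L.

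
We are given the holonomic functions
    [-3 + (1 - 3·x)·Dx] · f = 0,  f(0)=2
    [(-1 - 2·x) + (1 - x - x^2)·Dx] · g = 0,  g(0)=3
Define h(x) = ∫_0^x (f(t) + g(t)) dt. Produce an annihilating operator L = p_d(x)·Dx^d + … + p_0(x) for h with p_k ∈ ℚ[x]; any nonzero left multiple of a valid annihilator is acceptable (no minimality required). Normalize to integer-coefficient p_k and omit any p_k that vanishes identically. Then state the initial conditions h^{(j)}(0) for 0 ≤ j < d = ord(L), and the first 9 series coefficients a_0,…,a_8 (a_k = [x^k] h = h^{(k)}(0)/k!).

L = (-6 - 36·x + 18·x^2 - 18·x^3)·Dx + (14 - 18·x - 24·x^2 + 18·x^3 - 36·x^4)·Dx^2 + (-2 + 10·x - 15·x^2 + 10·x^3 - 9·x^5)·Dx^3  (order 3).
h: a_k = 0, 5, 9/2, 8, 63/4, 177/5, 85, 1497/7, 4437/8, …
ICs: h(0) = 0, h′(0) = 5, h′′(0) = 9.

f: a_k = 2, 6, 18, 54, 162, 486, 1458, 4374, 13122, …
g: a_k = 3, 3, 6, 9, 15, 24, 39, 63, 102, …
h₀=f+g: left-lcm gives L₀, ord ≤ 2.
h=∫h₀ ⇒ L = L₀·Dx.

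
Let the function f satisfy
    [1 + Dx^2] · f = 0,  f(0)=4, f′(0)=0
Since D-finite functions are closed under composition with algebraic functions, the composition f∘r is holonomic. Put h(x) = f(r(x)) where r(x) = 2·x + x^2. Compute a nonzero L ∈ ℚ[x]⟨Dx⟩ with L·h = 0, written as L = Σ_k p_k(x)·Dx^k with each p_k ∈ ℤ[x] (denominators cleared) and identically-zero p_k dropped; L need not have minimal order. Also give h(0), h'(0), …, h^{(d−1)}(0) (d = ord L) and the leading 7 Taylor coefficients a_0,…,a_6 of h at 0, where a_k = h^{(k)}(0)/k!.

f: a_k = 4, 0, -2, 0, 1/6, 0, -1/180, …
h₀=f(r): pull back L_f along r ⇒ L₀.
L = (4 + 12·x + 12·x^2 + 4·x^3) - Dx + (1 + x)·Dx^2  (order 2).
h: a_k = 4, 0, -8, -8, 2/3, 16/3, 164/45, …
ICs: h(0) = 4, h′(0) = 0.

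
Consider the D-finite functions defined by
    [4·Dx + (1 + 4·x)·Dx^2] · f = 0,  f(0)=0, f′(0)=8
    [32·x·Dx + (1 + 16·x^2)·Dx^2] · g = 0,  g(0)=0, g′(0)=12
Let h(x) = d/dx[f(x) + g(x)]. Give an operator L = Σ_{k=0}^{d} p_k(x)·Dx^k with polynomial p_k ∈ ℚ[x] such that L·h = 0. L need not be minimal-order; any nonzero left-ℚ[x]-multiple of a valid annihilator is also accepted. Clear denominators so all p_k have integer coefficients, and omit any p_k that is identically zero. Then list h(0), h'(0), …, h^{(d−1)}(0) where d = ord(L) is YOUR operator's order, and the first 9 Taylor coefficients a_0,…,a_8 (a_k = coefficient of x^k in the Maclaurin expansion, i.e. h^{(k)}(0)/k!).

L = (-32 - 384·x + 1536·x^2 + 2048·x^3) + (-16 - 64·x + 3072·x^3 + 4096·x^4)·Dx + (-1 + 4·x + 32·x^2 + 128·x^3 + 768·x^4 + 1024·x^5)·Dx^2  (order 2).
h: a_k = 20, -32, -64, -512, 5120, -8192, -16384, -131072, 1310720, …
ICs: h(0) = 20, h′(0) = -32.

f: a_k = 0, 8, -16, 128/3, -128, 2048/5, -4096/3, 32768/7, -16384, …
g: a_k = 0, 12, 0, -64, 0, 3072/5, 0, -49152/7, 0, …
h₀=f+g: left-lcm gives L₀, ord ≤ 4.
h=h₀': d/dx-closure on L₀ ⇒ L.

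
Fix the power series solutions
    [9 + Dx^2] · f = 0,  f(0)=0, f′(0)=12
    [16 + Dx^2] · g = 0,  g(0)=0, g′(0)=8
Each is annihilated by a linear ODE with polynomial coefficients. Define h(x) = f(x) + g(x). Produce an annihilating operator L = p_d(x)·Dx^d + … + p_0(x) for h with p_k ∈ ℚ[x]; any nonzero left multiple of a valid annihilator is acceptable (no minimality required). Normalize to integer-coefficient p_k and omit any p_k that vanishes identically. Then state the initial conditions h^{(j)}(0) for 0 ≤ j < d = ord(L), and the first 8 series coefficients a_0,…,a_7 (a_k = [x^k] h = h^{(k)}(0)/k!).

f: a_k = 0, 12, 0, -18, 0, 81/10, 0, -243/140, …
g: a_k = 0, 8, 0, -64/3, 0, 256/15, 0, -2048/315, …
Sum ⇒ L₀ = lclm(L_f,L_g) in ℚ(x)⟨Dx⟩.
L = 144 + 25·Dx^2 + Dx^4  (order 4).
h: a_k = 0, 20, 0, -118/3, 0, 151/6, 0, -10379/1260, …
ICs: h(0) = 0, h′(0) = 20, h′′(0) = 0, h′′′(0) = -236.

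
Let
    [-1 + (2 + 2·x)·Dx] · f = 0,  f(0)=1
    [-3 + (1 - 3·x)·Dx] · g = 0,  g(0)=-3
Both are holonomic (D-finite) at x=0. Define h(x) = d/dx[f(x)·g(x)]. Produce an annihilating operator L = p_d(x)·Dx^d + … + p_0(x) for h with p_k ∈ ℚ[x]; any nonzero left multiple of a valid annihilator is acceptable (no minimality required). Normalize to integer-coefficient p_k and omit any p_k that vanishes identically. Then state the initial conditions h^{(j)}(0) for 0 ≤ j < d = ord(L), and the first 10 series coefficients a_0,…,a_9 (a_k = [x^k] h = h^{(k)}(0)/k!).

f: a_k = 1, 1/2, -1/8, 1/16, -5/128, 7/256, -21/1024, 33/2048, -429/32768, 715/65536, …
g: a_k = -3, -9, -27, -81, -243, -729, -2187, -6561, -19683, -59049, …
h₀=f·g: eliminate ⇒ L₀, order ≤ 1·1.
Derive L from L₀ (diff closure).
L = (83 + 126·x + 27·x^2) + (-14 + 22·x + 54·x^2 + 18·x^3)·Dx  (order 1).
h: a_k = -21/2, -249/4, -4491/16, -35913/32, -1077495/256, -7757775/512, -108609543/2048, -744749865/4096, -40216512015/65536, -268110043635/131072, …
ICs: h(0) = -21/2.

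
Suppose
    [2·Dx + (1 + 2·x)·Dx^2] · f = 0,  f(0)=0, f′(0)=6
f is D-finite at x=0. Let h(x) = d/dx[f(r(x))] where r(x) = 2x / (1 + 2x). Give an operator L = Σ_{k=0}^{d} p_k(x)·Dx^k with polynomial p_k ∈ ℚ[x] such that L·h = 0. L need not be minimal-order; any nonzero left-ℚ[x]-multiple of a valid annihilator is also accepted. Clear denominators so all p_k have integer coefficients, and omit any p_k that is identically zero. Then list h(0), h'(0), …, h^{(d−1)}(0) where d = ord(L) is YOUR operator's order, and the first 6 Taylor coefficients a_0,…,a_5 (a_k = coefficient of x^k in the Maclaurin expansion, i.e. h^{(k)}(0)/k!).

f: a_k = 0, 6, -6, 8, -12, 96/5, …
L₀ from L_f via x↦r, Dx↦r'^{-1}Dx.
Derive L from L₀ (diff closure).
L = (8 + 24·x) + (1 + 8·x + 12·x^2)·Dx  (order 1).
h: a_k = 12, -96, 624, -3840, 23232, -139776, …
ICs: h(0) = 12.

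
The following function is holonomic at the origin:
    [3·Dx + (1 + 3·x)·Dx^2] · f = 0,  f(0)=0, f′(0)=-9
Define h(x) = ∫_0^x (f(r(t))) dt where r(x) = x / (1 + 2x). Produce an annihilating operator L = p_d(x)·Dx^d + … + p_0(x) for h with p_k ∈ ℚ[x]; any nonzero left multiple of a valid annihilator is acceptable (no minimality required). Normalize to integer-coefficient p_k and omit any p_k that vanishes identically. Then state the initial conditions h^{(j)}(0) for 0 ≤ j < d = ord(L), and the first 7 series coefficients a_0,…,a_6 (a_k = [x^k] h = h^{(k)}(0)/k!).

L = (7 + 20·x)·Dx^2 + (1 + 7·x + 10·x^2)·Dx^3  (order 3).
h: a_k = 0, 0, -9/2, 21/2, -117/4, 1827/20, -3093/10, …
ICs: h(0) = 0, h′(0) = 0, h′′(0) = -9.

f: a_k = 0, -9, 27/2, -27, 243/4, -729/5, 729/2, …
L₀ from L_f via x↦r, Dx↦r'^{-1}Dx.
h=∫₀ˣh₀: take L = L₀·Dx.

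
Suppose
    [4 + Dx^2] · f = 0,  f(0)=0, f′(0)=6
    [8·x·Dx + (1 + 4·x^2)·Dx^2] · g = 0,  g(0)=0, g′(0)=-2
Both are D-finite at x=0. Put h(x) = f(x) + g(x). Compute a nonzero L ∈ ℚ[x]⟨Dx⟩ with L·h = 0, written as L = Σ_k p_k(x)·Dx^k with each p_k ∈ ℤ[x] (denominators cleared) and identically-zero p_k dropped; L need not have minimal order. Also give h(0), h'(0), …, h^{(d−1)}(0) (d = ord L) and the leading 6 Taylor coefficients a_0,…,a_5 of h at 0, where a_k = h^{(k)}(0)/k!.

f: a_k = 0, 6, 0, -4, 0, 4/5, …
g: a_k = 0, -2, 0, 8/3, 0, -32/5, …
h₀=f+g: left-lcm gives L₀, ord ≤ 4.
L = (-352·x + 1792·x^3 + 512·x^5)·Dx + (-4 + 112·x^2 + 576·x^4 + 256·x^6)·Dx^2 + (-88·x + 448·x^3 + 128·x^5)·Dx^3 + (-1 + 28·x^2 + 144·x^4 + 64·x^6)·Dx^4  (order 4).
h: a_k = 0, 4, 0, -4/3, 0, -28/5, …
ICs: h(0) = 0, h′(0) = 4, h′′(0) = 0, h′′′(0) = -8.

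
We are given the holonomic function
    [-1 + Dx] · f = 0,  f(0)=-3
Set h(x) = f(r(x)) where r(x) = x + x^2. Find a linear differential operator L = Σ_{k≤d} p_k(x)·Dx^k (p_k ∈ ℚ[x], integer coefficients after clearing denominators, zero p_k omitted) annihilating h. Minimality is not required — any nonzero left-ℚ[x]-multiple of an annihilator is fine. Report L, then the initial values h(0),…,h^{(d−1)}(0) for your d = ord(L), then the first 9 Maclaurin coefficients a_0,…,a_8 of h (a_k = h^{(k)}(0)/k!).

f: a_k = -3, -3, -3/2, -1/2, -1/8, -1/40, -1/240, -1/1680, -1/13440, …
L₀ from L_f via x↦r, Dx↦r'^{-1}Dx.
L = (-1 - 2·x) + Dx  (order 1).
h: a_k = -3, -3, -9/2, -7/2, -25/8, -81/40, -331/240, -1303/1680, -1979/4480, …
ICs: h(0) = -3.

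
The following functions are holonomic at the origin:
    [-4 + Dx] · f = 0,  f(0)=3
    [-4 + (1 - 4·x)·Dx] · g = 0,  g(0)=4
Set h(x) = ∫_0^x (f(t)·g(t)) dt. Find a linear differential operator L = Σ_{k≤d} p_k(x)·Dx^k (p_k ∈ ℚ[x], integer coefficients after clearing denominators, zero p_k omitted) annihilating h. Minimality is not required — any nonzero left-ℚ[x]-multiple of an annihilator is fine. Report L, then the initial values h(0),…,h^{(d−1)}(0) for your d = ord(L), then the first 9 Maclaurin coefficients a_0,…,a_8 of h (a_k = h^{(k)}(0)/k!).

f: a_k = 3, 12, 24, 32, 32, 128/5, 256/15, 1024/105, 512/105, …
g: a_k = 4, 16, 64, 256, 1024, 4096, 16384, 65536, 262144, …
h₀=f·g: eliminate ⇒ L₀, order ≤ 1·1.
h=∫h₀ ⇒ L = L₀·Dx.
L = (8 - 16·x)·Dx + (-1 + 4·x)·Dx^2  (order 2).
h: a_k = 0, 12, 48, 160, 512, 1664, 83456/15, 2003968/105, 1402880/21, …
ICs: h(0) = 0, h′(0) = 12.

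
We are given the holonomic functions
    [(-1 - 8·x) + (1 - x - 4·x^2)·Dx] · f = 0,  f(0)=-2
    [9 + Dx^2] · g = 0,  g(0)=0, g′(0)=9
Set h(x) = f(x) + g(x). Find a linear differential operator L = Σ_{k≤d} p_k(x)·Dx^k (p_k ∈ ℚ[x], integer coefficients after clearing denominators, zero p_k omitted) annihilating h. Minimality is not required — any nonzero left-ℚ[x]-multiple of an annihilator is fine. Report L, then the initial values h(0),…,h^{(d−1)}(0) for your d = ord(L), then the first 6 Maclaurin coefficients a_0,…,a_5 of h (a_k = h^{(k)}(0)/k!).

L = (567 + 4806·x + 3321·x^2 + 9936·x^3 + 6480·x^4 + 10368·x^5) + (-171 + 117·x + 441·x^2 - 135·x^3 + 540·x^4 + 3888·x^5 + 5184·x^6)·Dx + (63 + 534·x + 369·x^2 + 1104·x^3 + 720·x^4 + 1152·x^5)·Dx^2 + (-19 + 13·x + 49·x^2 - 15·x^3 + 60·x^4 + 432·x^5 + 576·x^6)·Dx^3  (order 3).
h: a_k = -2, 7, -10, -63/2, -58, -4957/40, …
ICs: h(0) = -2, h′(0) = 7, h′′(0) = -20.

f: a_k = -2, -2, -10, -18, -58, -130, …
g: a_k = 0, 9, 0, -27/2, 0, 243/40, …
L₀ := lclm(L_f,L_g); ord L₀ ≤ 1+2.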